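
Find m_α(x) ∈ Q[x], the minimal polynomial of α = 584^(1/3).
m_α(x) = x^3 - 584

α satisfies α^3 = 584, so x^3 - 584 annihilates α. By the rational root test, a rational root p/q (in lowest terms) of x^3 - 584 would satisfy p^3 = 584 q^3, forcing q = 1 and p^3 = 584; but 584 is not a perfect cube, contradiction. A monic cubic over Q with no rational root is irreducible (any nontrivial factorization would include a linear factor). Hence x^3 - 584 is the minimal polynomial of α, and in particular [Q(α):Q] = 3.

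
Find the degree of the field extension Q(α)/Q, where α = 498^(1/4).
[Q(α):Q] = 4

α is a root of x^4 - 498. By Eisenstein's criterion at the prime p = 2 (which divides the constant term 498 but p^2 = 4 does not, since 498 is squarefree), x^4 - 498 is irreducible over Q. Hence [Q(α):Q] = 4.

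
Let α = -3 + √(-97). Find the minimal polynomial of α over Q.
m_α(x) = x^2 + 6x + 106

From α + 3 = √(-97), squaring gives (α + 3)^2 = -97, i.e. α^2 + 6α + 9 = -97, so α^2 + 6α + 106 = 0. The discriminant of x^2 + 6x + 106 is (6)^2 - 4·(106) = 36 - 424 = -388, and 4·(-97) is not a perfect square in Q since -97 is squarefree and ≠ 1. Hence x^2 + 6x + 106 is irreducible over Q and is the minimal polynomial of α.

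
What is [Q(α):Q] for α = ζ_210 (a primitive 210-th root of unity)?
[Q(α):Q] = 48

The minimal polynomial of ζ_210 over Q is the 210-th cyclotomic polynomial Φ_210(x), which is irreducible over Q and has degree φ(210) = 48. Hence [Q(α):Q] = φ(210) = 48.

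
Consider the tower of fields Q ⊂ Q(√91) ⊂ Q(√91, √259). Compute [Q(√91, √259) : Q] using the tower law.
[Q(√91, √259) : Q] = 4

[Q(√91):Q] = 2 (min poly x^2 - 91, irreducible since 91 is squarefree > 1). For the top step, suppose √259 ∈ Q(√91), say √259 = c + d√91 with c, d ∈ Q. Squaring: 259 = c^2 + 91d^2 + 2cd√91. Since √91 ∉ Q this forces 2cd = 0. If d = 0 then √259 = c ∈ Q, contradicting 259 squarefree > 1. If c = 0 then 259 = 91d^2, so 91·259 = (91d)^2 is a perfect square in Q — but 91·259 = 23569 is not a perfect square (since 91 and 259 are distinct squarefree integers). Contradiction. Hence √259 ∉ Q(√91), so x^2 - 259 stays irreducible over Q(√91) and [Q(√91, √259) : Q(√91)] = 2. By the tower law, [Q(√91, √259) : Q] = 2 · 2 = 4.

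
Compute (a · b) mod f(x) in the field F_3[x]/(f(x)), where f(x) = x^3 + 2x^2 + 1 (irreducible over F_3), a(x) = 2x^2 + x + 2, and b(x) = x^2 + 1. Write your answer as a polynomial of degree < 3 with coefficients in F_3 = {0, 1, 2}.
a · b ≡ x^2 + 2x + 2 (mod f(x))

Multiply in F_3[x]: a(x)·b(x) = (2x^2 + x + 2)·(x^2 + 1) = 2x^4 + x^3 + x^2 + x + 2. This has degree ≥ 3, so divide by f(x) over F_3: 2x^4 + x^3 + x^2 + x + 2 = (2x)·(x^3 + 2x^2 + 1) + (x^2 + 2x + 2). Hence a·b ≡ x^2 + 2x + 2 (mod f). (F_3[x]/(f) is a field with 3^3 = 27 elements since f is irreducible of degree 3.)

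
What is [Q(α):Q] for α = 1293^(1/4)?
[Q(α):Q] = 4

α is a root of x^4 - 1293. By Eisenstein's criterion at the prime p = 3 (which divides the constant term 1293 but p^2 = 9 does not, since 1293 is squarefree), x^4 - 1293 is irreducible over Q. Hence [Q(α):Q] = 4.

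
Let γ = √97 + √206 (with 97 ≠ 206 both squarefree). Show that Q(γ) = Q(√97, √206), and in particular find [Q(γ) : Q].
[Q(γ) : Q] = 4 (equivalently, Q(γ) = Q(√97, √206))

Obviously Q(γ) ⊆ Q(√97, √206), and [Q(√97, √206):Q] = 4 (since 97, 206 are distinct squarefree integers > 1 with 19982 not a perfect square). To show equality we compute the minimal polynomial of γ. From γ = √97 + √206: γ^2 = 97 + 2√(19982) + 206 = 303 + 2√(19982), so γ^2 - 303 = 2√(19982); squaring, (γ^2 - 303)^2 = 4·19982, i.e. γ^4 - 606γ^2 + 91809 - 79928 = 0, i.e. γ^4 - 606γ^2 + 11881 = 0. So γ is a root of x^4 - 606x^2 + 11881. This polynomial is irreducible over Q: it has no rational root (each ±√97 ± √206 is irrational), and any factorization into two quadratics over Q would force √(19982) ∈ Q (pairing opposite roots) or √97, √206 ∈ Q (other pairings), all impossible. Hence [Q(γ):Q] = 4 = [Q(√97, √206):Q], so Q(γ) = Q(√97, √206).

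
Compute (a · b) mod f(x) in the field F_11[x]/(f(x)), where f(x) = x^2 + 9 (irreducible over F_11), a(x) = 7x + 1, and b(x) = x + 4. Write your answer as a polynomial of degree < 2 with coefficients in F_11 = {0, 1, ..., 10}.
a · b ≡ 7x + 7 (mod f(x))

Multiply in F_11[x]: a(x)·b(x) = (7x + 1)·(x + 4) = 7x^2 + 7x + 4. This has degree ≥ 2, so divide by f(x) over F_11: 7x^2 + 7x + 4 = (7)·(x^2 + 9) + (7x + 7). Hence a·b ≡ 7x + 7 (mod f). (F_11[x]/(f) is a field with 11^2 = 121 elements since f is irreducible of degree 2.)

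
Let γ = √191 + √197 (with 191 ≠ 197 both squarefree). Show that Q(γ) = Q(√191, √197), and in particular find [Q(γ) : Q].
[Q(γ) : Q] = 4 (equivalently, Q(γ) = Q(√191, √197))

Obviously Q(γ) ⊆ Q(√191, √197), and [Q(√191, √197):Q] = 4 (since 191, 197 are distinct squarefree integers > 1 with 37627 not a perfect square). To show equality we compute the minimal polynomial of γ. From γ = √191 + √197: γ^2 = 191 + 2√(37627) + 197 = 388 + 2√(37627), so γ^2 - 388 = 2√(37627); squaring, (γ^2 - 388)^2 = 4·37627, i.e. γ^4 - 776γ^2 + 150544 - 150508 = 0, i.e. γ^4 - 776γ^2 + 36 = 0. So γ is a root of x^4 - 776x^2 + 36. This polynomial is irreducible over Q: it has no rational root (each ±√191 ± √197 is irrational), and any factorization into two quadratics over Q would force √(37627) ∈ Q (pairing opposite roots) or √191, √197 ∈ Q (other pairings), all impossible. Hence [Q(γ):Q] = 4 = [Q(√191, √197):Q], so Q(γ) = Q(√191, √197).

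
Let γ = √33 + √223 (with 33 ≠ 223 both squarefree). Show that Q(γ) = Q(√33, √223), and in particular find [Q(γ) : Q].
[Q(γ) : Q] = 4 (equivalently, Q(γ) = Q(√33, √223))

Obviously Q(γ) ⊆ Q(√33, √223), and [Q(√33, √223):Q] = 4 (since 33, 223 are distinct squarefree integers > 1 with 7359 not a perfect square). To show equality we compute the minimal polynomial of γ. From γ = √33 + √223: γ^2 = 33 + 2√(7359) + 223 = 256 + 2√(7359), so γ^2 - 256 = 2√(7359); squaring, (γ^2 - 256)^2 = 4·7359, i.e. γ^4 - 512γ^2 + 65536 - 29436 = 0, i.e. γ^4 - 512γ^2 + 36100 = 0. So γ is a root of x^4 - 512x^2 + 36100. This polynomial is irreducible over Q: it has no rational root (each ±√33 ± √223 is irrational), and any factorization into two quadratics over Q would force √(7359) ∈ Q (pairing opposite roots) or √33, √223 ∈ Q (other pairings), all impossible. Hence [Q(γ):Q] = 4 = [Q(√33, √223):Q], so Q(γ) = Q(√33, √223).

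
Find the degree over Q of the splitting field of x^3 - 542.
[K : Q] = 6

The roots of x^3 - 542 are ∛542, ω∛542, ω^2∛542 where ω = e^(2πi/3) is a primitive cube root of unity, so K = Q(∛542, ω). Now [Q(∛542):Q] = 3 (since 542 is not a perfect cube, x^3 - 542 is irreducible) and [Q(ω):Q] = 2. Both 2 and 3 divide [K:Q], and [K:Q] ≤ 3·2 = 6, so [K:Q] = 6. (Equivalently: Q(∛542) ⊂ R but ω ∉ R, so [K : Q(∛542)] = 2.)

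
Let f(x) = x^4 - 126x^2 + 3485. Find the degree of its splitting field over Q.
[K : Q] = 4

Solving the quadratic in x^2: x^2 = (126 ± √(126^2 - 4·3485))/2 = (126 ± √1936)/2 = (126 ± 44)/2, giving x^2 = 41 or x^2 = 85. So f(x) = (x^2 - 41)(x^2 - 85) and the roots of f are ±√41, ±√85. Hence the splitting field is K = Q(√41, √85). Since 41 and 85 are distinct squarefree integers > 1, their product 3485 is not a perfect square, so √85 ∉ Q(√41). By the tower law [K:Q] = [Q(√41,√85):Q(√41)] · [Q(√41):Q] = 2 · 2 = 4.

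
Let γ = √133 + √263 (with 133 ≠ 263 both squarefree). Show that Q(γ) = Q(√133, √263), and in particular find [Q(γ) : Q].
[Q(γ) : Q] = 4 (equivalently, Q(γ) = Q(√133, √263))

Obviously Q(γ) ⊆ Q(√133, √263), and [Q(√133, √263):Q] = 4 (since 133, 263 are distinct squarefree integers > 1 with 34979 not a perfect square). To show equality we compute the minimal polynomial of γ. From γ = √133 + √263: γ^2 = 133 + 2√(34979) + 263 = 396 + 2√(34979), so γ^2 - 396 = 2√(34979); squaring, (γ^2 - 396)^2 = 4·34979, i.e. γ^4 - 792γ^2 + 156816 - 139916 = 0, i.e. γ^4 - 792γ^2 + 16900 = 0. So γ is a root of x^4 - 792x^2 + 16900. This polynomial is irreducible over Q: it has no rational root (each ±√133 ± √263 is irrational), and any factorization into two quadratics over Q would force √(34979) ∈ Q (pairing opposite roots) or √133, √263 ∈ Q (other pairings), all impossible. Hence [Q(γ):Q] = 4 = [Q(√133, √263):Q], so Q(γ) = Q(√133, √263).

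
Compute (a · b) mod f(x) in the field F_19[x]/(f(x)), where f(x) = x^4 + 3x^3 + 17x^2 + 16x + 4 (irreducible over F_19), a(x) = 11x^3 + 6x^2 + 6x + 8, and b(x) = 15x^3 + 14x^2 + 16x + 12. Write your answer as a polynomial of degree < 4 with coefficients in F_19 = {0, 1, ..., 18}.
a · b ≡ 2x^3 + 4x^2 + 12x + 7 (mod f(x))

Multiply in F_19[x]: a(x)·b(x) = (11x^3 + 6x^2 + 6x + 8)·(15x^3 + 14x^2 + 16x + 12) = 13x^6 + 16x^5 + 8x^4 + 14x^3 + 14x^2 + 10x + 1. This has degree ≥ 4, so divide by f(x) over F_19: 13x^6 + 16x^5 + 8x^4 + 14x^3 + 14x^2 + 10x + 1 = (13x^2 + 15x + 8)·(x^4 + 3x^3 + 17x^2 + 16x + 4) + (2x^3 + 4x^2 + 12x + 7). Hence a·b ≡ 2x^3 + 4x^2 + 12x + 7 (mod f). (F_19[x]/(f) is a field with 19^4 = 130321 elements since f is irreducible of degree 4.)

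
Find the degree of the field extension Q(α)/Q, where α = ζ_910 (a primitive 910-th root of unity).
[Q(α):Q] = 288

The minimal polynomial of ζ_910 over Q is the 910-th cyclotomic polynomial Φ_910(x), which is irreducible over Q and has degree φ(910) = 288. Hence [Q(α):Q] = φ(910) = 288.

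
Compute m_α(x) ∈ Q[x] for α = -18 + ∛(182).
m_α(x) = x^3 + 54x^2 + 972x + 5650

Set β = α + 18 = ∛(182), so β^3 = 182. Then (α + 18)^3 - 182 = 0, i.e. α is a root of g(x) = (x + 18)^3 - 182 = x^3 + 54x^2 + 972x + 5650. Since g(x) = h(x + 18) where h(x) = x^3 - 182, and h is irreducible over Q (because 182 is not a perfect cube, so h has no rational root, and a monic cubic with no rational root is irreducible), g is also irreducible (irreducibility is preserved under the substitution x → x + 18). Hence m_α(x) = x^3 + 54x^2 + 972x + 5650.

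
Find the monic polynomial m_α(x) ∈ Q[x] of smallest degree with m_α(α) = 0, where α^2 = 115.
m_α(x) = x^2 - 115

α satisfies α^2 - 115 = 0, so x^2 - 115 annihilates α. Since d = 115 is squarefree and ≠ 1, it is not a perfect square in Q, so x^2 - 115 has no rational root and is therefore irreducible over Q (a degree-2 polynomial over a field is irreducible iff it has no root). Hence m_α(x) = x^2 - 115.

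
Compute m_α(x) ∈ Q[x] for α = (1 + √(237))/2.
m_α(x) = x^2 - x - 59

From 2α - 1 = √(237), squaring gives (2α - 1)^2 = 237, i.e. 4α^2 - 4α + 1 = 237, so α^2 - α + (1 - 237)/4 = 0. Since 237 ≡ 1 (mod 4), (1 - 237)/4 = -59 ∈ Z. The polynomial x^2 - x - 59 has discriminant 1 - 4·(-59) = 237, which is not a perfect square in Q (d = 237 is squarefree and ≠ 1), so x^2 - x - 59 is irreducible over Q. It is the minimal polynomial of α.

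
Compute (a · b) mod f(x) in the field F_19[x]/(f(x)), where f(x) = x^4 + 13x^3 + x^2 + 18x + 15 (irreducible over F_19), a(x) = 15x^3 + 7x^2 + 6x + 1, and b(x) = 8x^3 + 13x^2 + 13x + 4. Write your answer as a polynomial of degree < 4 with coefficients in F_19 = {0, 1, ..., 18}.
a · b ≡ x^3 + 14x^2 + 5x + 15 (mod f(x))

Multiply in F_19[x]: a(x)·b(x) = (15x^3 + 7x^2 + 6x + 1)·(8x^3 + 13x^2 + 13x + 4) = 6x^6 + 4x^5 + 11x^4 + 9x^3 + 5x^2 + 18x + 4. This has degree ≥ 4, so divide by f(x) over F_19: 6x^6 + 4x^5 + 11x^4 + 9x^3 + 5x^2 + 18x + 4 = (6x^2 + 2x + 17)·(x^4 + 13x^3 + x^2 + 18x + 15) + (x^3 + 14x^2 + 5x + 15). Hence a·b ≡ x^3 + 14x^2 + 5x + 15 (mod f). (F_19[x]/(f) is a field with 19^4 = 130321 elements since f is irreducible of degree 4.)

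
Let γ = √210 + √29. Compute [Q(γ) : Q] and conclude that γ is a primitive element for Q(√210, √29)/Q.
[Q(γ) : Q] = 4 (equivalently, Q(γ) = Q(√210, √29))

Obviously Q(γ) ⊆ Q(√210, √29), and [Q(√210, √29):Q] = 4 (since 210, 29 are distinct squarefree integers > 1 with 6090 not a perfect square). To show equality we compute the minimal polynomial of γ. From γ = √210 + √29: γ^2 = 210 + 2√(6090) + 29 = 239 + 2√(6090), so γ^2 - 239 = 2√(6090); squaring, (γ^2 - 239)^2 = 4·6090, i.e. γ^4 - 478γ^2 + 57121 - 24360 = 0, i.e. γ^4 - 478γ^2 + 32761 = 0. So γ is a root of x^4 - 478x^2 + 32761. This polynomial is irreducible over Q: it has no rational root (each ±√210 ± √29 is irrational), and any factorization into two quadratics over Q would force √(6090) ∈ Q (pairing opposite roots) or √210, √29 ∈ Q (other pairings), all impossible. Hence [Q(γ):Q] = 4 = [Q(√210, √29):Q], so Q(γ) = Q(√210, √29).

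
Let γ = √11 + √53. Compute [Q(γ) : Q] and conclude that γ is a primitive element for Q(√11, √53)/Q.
[Q(γ) : Q] = 4 (equivalently, Q(γ) = Q(√11, √53))

Obviously Q(γ) ⊆ Q(√11, √53), and [Q(√11, √53):Q] = 4 (since 11, 53 are distinct squarefree integers > 1 with 583 not a perfect square). To show equality we compute the minimal polynomial of γ. From γ = √11 + √53: γ^2 = 11 + 2√(583) + 53 = 64 + 2√(583), so γ^2 - 64 = 2√(583); squaring, (γ^2 - 64)^2 = 4·583, i.e. γ^4 - 128γ^2 + 4096 - 2332 = 0, i.e. γ^4 - 128γ^2 + 1764 = 0. So γ is a root of x^4 - 128x^2 + 1764. This polynomial is irreducible over Q: it has no rational root (each ±√11 ± √53 is irrational), and any factorization into two quadratics over Q would force √(583) ∈ Q (pairing opposite roots) or √11, √53 ∈ Q (other pairings), all impossible. Hence [Q(γ):Q] = 4 = [Q(√11, √53):Q], so Q(γ) = Q(√11, √53).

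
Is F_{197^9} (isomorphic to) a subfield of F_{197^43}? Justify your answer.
No: F_{197^9} is not a subfield of F_{197^43}

F_{p^m} embeds in F_{p^n} iff m | n. Here 9 ∤ 43 (since 43 = 4·9 + 7 with remainder 7 ≠ 0), so F_{197^9} is not a subfield of F_{197^43}. Equivalently: if it were, the tower law would give 9 = [F_{197^9}:F_197] dividing [F_{197^43}:F_197] = 43, contradiction.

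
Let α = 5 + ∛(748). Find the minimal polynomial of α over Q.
m_α(x) = x^3 - 15x^2 + 75x - 873

Set β = α - 5 = ∛(748), so β^3 = 748. Then (α - 5)^3 - 748 = 0, i.e. α is a root of g(x) = (x - 5)^3 - 748 = x^3 - 15x^2 + 75x - 873. Since g(x) = h(x - 5) where h(x) = x^3 - 748, and h is irreducible over Q (because 748 is not a perfect cube, so h has no rational root, and a monic cubic with no rational root is irreducible), g is also irreducible (irreducibility is preserved under the substitution x → x - 5). Hence m_α(x) = x^3 - 15x^2 + 75x - 873.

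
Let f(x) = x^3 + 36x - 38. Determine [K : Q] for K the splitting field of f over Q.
[K : Q] = 6

By the rational root test, any rational root of the monic integer polynomial f(x) = x^3 + 36x - 38 must be an integer dividing the constant term -38, i.e. one of ±{1, 2, 19, 38}. Evaluating: f(1) = -1, f(-1) = -75, f(2) = 42, f(-2) = -118, f(19) = 7505, f(-19) = -7581, f(38) = 56202, f(-38) = -56278; none is 0, so f has no rational root and is therefore irreducible over Q (a cubic with no linear factor over a field is irreducible). For an irreducible cubic, the Galois group is A_3 or S_3 according as the discriminant disc(f) = -4a^3 - 27b^2 = -4·(36)^3 - 27·(-38)^2 = -225612 is or is not a square in Q. Here disc(f) = -225612 is not a perfect square in Q, so the Galois group of f over Q is not contained in A_3 and must be all of S_3. The splitting field has degree |S_3| = 6 over Q, so [K : Q] = 6.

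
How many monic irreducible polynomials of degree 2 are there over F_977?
There are 476776 monic irreducible polynomials of degree 2 over F_977

Each element of F_{977^2} that lies in no proper subfield is a root of exactly one monic irreducible of degree 2 over F_977, and each such polynomial has 2 distinct roots in F_{977^2}. By Möbius inversion the count is N_977(2) = (1/2) Σ_{d|2} μ(2/d) · 977^d = (1/2)(μ(2)·977^1 + μ(1)·977^2) = 953552/2 = 476776.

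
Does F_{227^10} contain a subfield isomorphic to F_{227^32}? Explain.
No: F_{227^32} is not a subfield of F_{227^10}

F_{p^m} embeds in F_{p^n} iff m | n. Here 32 ∤ 10 (since 10 = 0·32 + 10 with remainder 10 ≠ 0), so F_{227^32} is not a subfield of F_{227^10}. Equivalently: if it were, the tower law would give 32 = [F_{227^32}:F_227] dividing [F_{227^10}:F_227] = 10, contradiction.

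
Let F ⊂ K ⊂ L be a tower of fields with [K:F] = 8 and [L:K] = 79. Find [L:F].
[L:F] = 632

The tower law says that for any tower of field extensions F ⊂ K ⊂ L with finite degrees, [L:F] = [L:K] · [K:F]. Here this gives [L:F] = 79 · 8 = 632.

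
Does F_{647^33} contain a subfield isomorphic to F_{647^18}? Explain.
No: F_{647^18} is not a subfield of F_{647^33}

F_{p^m} embeds in F_{p^n} iff m | n. Here 18 ∤ 33 (since 33 = 1·18 + 15 with remainder 15 ≠ 0), so F_{647^18} is not a subfield of F_{647^33}. Equivalently: if it were, the tower law would give 18 = [F_{647^18}:F_647] dividing [F_{647^33}:F_647] = 33, contradiction.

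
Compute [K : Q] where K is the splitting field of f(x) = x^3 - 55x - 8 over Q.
[K : Q] = 6

By the rational root test, any rational root of the monic integer polynomial f(x) = x^3 - 55x - 8 must be an integer dividing the constant term -8, i.e. one of ±{1, 2, 4, 8}. Evaluating: f(1) = -62, f(-1) = 46, f(2) = -110, f(-2) = 94, f(4) = -164, f(-4) = 148, f(8) = 64, f(-8) = -80; none is 0, so f has no rational root and is therefore irreducible over Q (a cubic with no linear factor over a field is irreducible). For an irreducible cubic, the Galois group is A_3 or S_3 according as the discriminant disc(f) = -4a^3 - 27b^2 = -4·(-55)^3 - 27·(-8)^2 = 663772 is or is not a square in Q. Here disc(f) = 663772 is not a perfect square in Q, so the Galois group of f over Q is not contained in A_3 and must be all of S_3. The splitting field has degree |S_3| = 6 over Q, so [K : Q] = 6.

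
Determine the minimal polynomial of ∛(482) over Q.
m_α(x) = x^3 - 482

α satisfies α^3 = 482, so x^3 - 482 annihilates α. By the rational root test, a rational root p/q (in lowest terms) of x^3 - 482 would satisfy p^3 = 482 q^3, forcing q = 1 and p^3 = 482; but 482 is not a perfect cube, contradiction. A monic cubic over Q with no rational root is irreducible (any nontrivial factorization would include a linear factor). Hence x^3 - 482 is the minimal polynomial of α, and in particular [Q(α):Q] = 3.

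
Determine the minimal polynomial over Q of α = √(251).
m_α(x) = x^2 - 251

α satisfies α^2 - 251 = 0, so x^2 - 251 annihilates α. Since d = 251 is squarefree and ≠ 1, it is not a perfect square in Q, so x^2 - 251 has no rational root and is therefore irreducible over Q (a degree-2 polynomial over a field is irreducible iff it has no root). Hence m_α(x) = x^2 - 251.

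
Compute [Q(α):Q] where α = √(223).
[Q(α):Q] = 2

[Q(α):Q] equals the degree of the minimal polynomial of α. Here α^2 = 223 and x^2 - 223 is irreducible (d = 223 is squarefree, ≠ 1, hence not a square), so deg(m_α) = 2. Thus [Q(α):Q] = 2.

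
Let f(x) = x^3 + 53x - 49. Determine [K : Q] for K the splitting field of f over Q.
[K : Q] = 6

By the rational root test, any rational root of the monic integer polynomial f(x) = x^3 + 53x - 49 must be an integer dividing the constant term -49, i.e. one of ±{1, 7, 49}. Evaluating: f(1) = 5, f(-1) = -103, f(7) = 665, f(-7) = -763, f(49) = 120197, f(-49) = -120295; none is 0, so f has no rational root and is therefore irreducible over Q (a cubic with no linear factor over a field is irreducible). For an irreducible cubic, the Galois group is A_3 or S_3 according as the discriminant disc(f) = -4a^3 - 27b^2 = -4·(53)^3 - 27·(-49)^2 = -660335 is or is not a square in Q. Here disc(f) = -660335 is not a perfect square in Q, so the Galois group of f over Q is not contained in A_3 and must be all of S_3. The splitting field has degree |S_3| = 6 over Q, so [K : Q] = 6.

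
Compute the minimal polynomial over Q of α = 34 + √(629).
m_α(x) = x^2 - 68x + 527

From α - 34 = √(629), squaring gives (α - 34)^2 = 629, i.e. α^2 - 68α + 1156 = 629, so α^2 - 68α + 527 = 0. The discriminant of x^2 - 68x + 527 is (-68)^2 - 4·(527) = 4624 - 2108 = 2516, and 4·(629) is not a perfect square in Q since 629 is squarefree and ≠ 1. Hence x^2 - 68x + 527 is irreducible over Q and is the minimal polynomial of α.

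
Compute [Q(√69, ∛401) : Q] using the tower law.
[Q(√69, ∛401) : Q] = 6

Let L = Q(√69, ∛401). Since Q(√69) ⊂ L and [Q(√69):Q] = 2, the tower law gives 2 | [L:Q]. Likewise Q(∛401) ⊂ L with [Q(∛401):Q] = 3 (because 401 is not a perfect cube), so 3 | [L:Q]. As gcd(2,3) = 1, [L:Q] is divisible by 6. Conversely L is generated over Q by √69 and ∛401, so [L:Q] ≤ 2·3 = 6. Therefore [Q(√69, ∛401) : Q] = 6.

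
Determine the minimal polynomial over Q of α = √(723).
m_α(x) = x^2 - 723

α satisfies α^2 - 723 = 0, so x^2 - 723 annihilates α. Since d = 723 is squarefree and ≠ 1, it is not a perfect square in Q, so x^2 - 723 has no rational root and is therefore irreducible over Q (a degree-2 polynomial over a field is irreducible iff it has no root). Hence m_α(x) = x^2 - 723.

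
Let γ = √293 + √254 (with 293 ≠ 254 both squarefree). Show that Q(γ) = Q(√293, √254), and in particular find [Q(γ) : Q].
[Q(γ) : Q] = 4 (equivalently, Q(γ) = Q(√293, √254))

Obviously Q(γ) ⊆ Q(√293, √254), and [Q(√293, √254):Q] = 4 (since 293, 254 are distinct squarefree integers > 1 with 74422 not a perfect square). To show equality we compute the minimal polynomial of γ. From γ = √293 + √254: γ^2 = 293 + 2√(74422) + 254 = 547 + 2√(74422), so γ^2 - 547 = 2√(74422); squaring, (γ^2 - 547)^2 = 4·74422, i.e. γ^4 - 1094γ^2 + 299209 - 297688 = 0, i.e. γ^4 - 1094γ^2 + 1521 = 0. So γ is a root of x^4 - 1094x^2 + 1521. This polynomial is irreducible over Q: it has no rational root (each ±√293 ± √254 is irrational), and any factorization into two quadratics over Q would force √(74422) ∈ Q (pairing opposite roots) or √293, √254 ∈ Q (other pairings), all impossible. Hence [Q(γ):Q] = 4 = [Q(√293, √254):Q], so Q(γ) = Q(√293, √254).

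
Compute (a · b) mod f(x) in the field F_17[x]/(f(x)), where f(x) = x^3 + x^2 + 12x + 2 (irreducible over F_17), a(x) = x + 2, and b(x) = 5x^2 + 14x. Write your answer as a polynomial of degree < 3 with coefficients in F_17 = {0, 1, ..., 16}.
a · b ≡ 2x^2 + 2x + 7 (mod f(x))

Multiply in F_17[x]: a(x)·b(x) = (x + 2)·(5x^2 + 14x) = 5x^3 + 7x^2 + 11x. This has degree ≥ 3, so divide by f(x) over F_17: 5x^3 + 7x^2 + 11x = (5)·(x^3 + x^2 + 12x + 2) + (2x^2 + 2x + 7). Hence a·b ≡ 2x^2 + 2x + 7 (mod f). (F_17[x]/(f) is a field with 17^3 = 4913 elements since f is irreducible of degree 3.)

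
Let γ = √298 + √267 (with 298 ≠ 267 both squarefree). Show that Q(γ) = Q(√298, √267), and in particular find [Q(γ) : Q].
[Q(γ) : Q] = 4 (equivalently, Q(γ) = Q(√298, √267))

Obviously Q(γ) ⊆ Q(√298, √267), and [Q(√298, √267):Q] = 4 (since 298, 267 are distinct squarefree integers > 1 with 79566 not a perfect square). To show equality we compute the minimal polynomial of γ. From γ = √298 + √267: γ^2 = 298 + 2√(79566) + 267 = 565 + 2√(79566), so γ^2 - 565 = 2√(79566); squaring, (γ^2 - 565)^2 = 4·79566, i.e. γ^4 - 1130γ^2 + 319225 - 318264 = 0, i.e. γ^4 - 1130γ^2 + 961 = 0. So γ is a root of x^4 - 1130x^2 + 961. This polynomial is irreducible over Q: it has no rational root (each ±√298 ± √267 is irrational), and any factorization into two quadratics over Q would force √(79566) ∈ Q (pairing opposite roots) or √298, √267 ∈ Q (other pairings), all impossible. Hence [Q(γ):Q] = 4 = [Q(√298, √267):Q], so Q(γ) = Q(√298, √267).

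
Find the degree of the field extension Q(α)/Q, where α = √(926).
[Q(α):Q] = 2

[Q(α):Q] equals the degree of the minimal polynomial of α. Here α^2 = 926 and x^2 - 926 is irreducible (d = 926 is squarefree, ≠ 1, hence not a square), so deg(m_α) = 2. Thus [Q(α):Q] = 2.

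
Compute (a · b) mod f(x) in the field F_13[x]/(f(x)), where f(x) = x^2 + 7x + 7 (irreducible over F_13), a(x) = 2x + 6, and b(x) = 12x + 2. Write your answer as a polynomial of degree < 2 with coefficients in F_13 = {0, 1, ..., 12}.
a · b ≡ 12x (mod f(x))

Multiply in F_13[x]: a(x)·b(x) = (2x + 6)·(12x + 2) = 11x^2 + 11x + 12. This has degree ≥ 2, so divide by f(x) over F_13: 11x^2 + 11x + 12 = (11)·(x^2 + 7x + 7) + (12x). Hence a·b ≡ 12x (mod f). (F_13[x]/(f) is a field with 13^2 = 169 elements since f is irreducible of degree 2.)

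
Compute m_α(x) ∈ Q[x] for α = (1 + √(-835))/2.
m_α(x) = x^2 - x + 209

From 2α - 1 = √(-835), squaring gives (2α - 1)^2 = -835, i.e. 4α^2 - 4α + 1 = -835, so α^2 - α + (1 + 835)/4 = 0. Since -835 ≡ 1 (mod 4), (1 + 835)/4 = 209 ∈ Z. The polynomial x^2 - x + 209 has discriminant 1 - 4·(209) = -835, which is not a perfect square in Q (d = -835 is squarefree and ≠ 1), so x^2 - x + 209 is irreducible over Q. It is the minimal polynomial of α.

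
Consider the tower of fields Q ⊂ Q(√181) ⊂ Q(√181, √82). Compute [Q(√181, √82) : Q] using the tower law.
[Q(√181, √82) : Q] = 4

[Q(√181):Q] = 2 (min poly x^2 - 181, irreducible since 181 is squarefree > 1). For the top step, suppose √82 ∈ Q(√181), say √82 = c + d√181 with c, d ∈ Q. Squaring: 82 = c^2 + 181d^2 + 2cd√181. Since √181 ∉ Q this forces 2cd = 0. If d = 0 then √82 = c ∈ Q, contradicting 82 squarefree > 1. If c = 0 then 82 = 181d^2, so 181·82 = (181d)^2 is a perfect square in Q — but 181·82 = 14842 is not a perfect square (since 181 and 82 are distinct squarefree integers). Contradiction. Hence √82 ∉ Q(√181), so x^2 - 82 stays irreducible over Q(√181) and [Q(√181, √82) : Q(√181)] = 2. By the tower law, [Q(√181, √82) : Q] = 2 · 2 = 4.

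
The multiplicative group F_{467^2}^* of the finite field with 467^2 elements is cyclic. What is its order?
|F_{467^2}^*| = 218088

F_{467^2} has 467^2 = 218089 elements; its multiplicative group consists of all nonzero elements, so |F_{467^2}^*| = 218089 - 1 = 218088. (It is cyclic since any finite subgroup of the multiplicative group of a field is cyclic.)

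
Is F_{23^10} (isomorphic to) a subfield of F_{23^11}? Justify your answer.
No: F_{23^10} is not a subfield of F_{23^11}

F_{p^m} embeds in F_{p^n} iff m | n. Here 10 ∤ 11 (since 11 = 1·10 + 1 with remainder 1 ≠ 0), so F_{23^10} is not a subfield of F_{23^11}. Equivalently: if it were, the tower law would give 10 = [F_{23^10}:F_23] dividing [F_{23^11}:F_23] = 11, contradiction.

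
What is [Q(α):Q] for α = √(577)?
[Q(α):Q] = 2

[Q(α):Q] equals the degree of the minimal polynomial of α. Here α^2 = 577 and x^2 - 577 is irreducible (d = 577 is squarefree, ≠ 1, hence not a square), so deg(m_α) = 2. Thus [Q(α):Q] = 2.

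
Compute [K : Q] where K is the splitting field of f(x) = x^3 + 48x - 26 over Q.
[K : Q] = 6

By the rational root test, any rational root of the monic integer polynomial f(x) = x^3 + 48x - 26 must be an integer dividing the constant term -26, i.e. one of ±{1, 2, 13, 26}. Evaluating: f(1) = 23, f(-1) = -75, f(2) = 78, f(-2) = -130, f(13) = 2795, f(-13) = -2847, f(26) = 18798, f(-26) = -18850; none is 0, so f has no rational root and is therefore irreducible over Q (a cubic with no linear factor over a field is irreducible). For an irreducible cubic, the Galois group is A_3 or S_3 according as the discriminant disc(f) = -4a^3 - 27b^2 = -4·(48)^3 - 27·(-26)^2 = -460620 is or is not a square in Q. Here disc(f) = -460620 is not a perfect square in Q, so the Galois group of f over Q is not contained in A_3 and must be all of S_3. The splitting field has degree |S_3| = 6 over Q, so [K : Q] = 6.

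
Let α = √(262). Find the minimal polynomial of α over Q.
m_α(x) = x^2 - 262

α satisfies α^2 - 262 = 0, so x^2 - 262 annihilates α. Since d = 262 is squarefree and ≠ 1, it is not a perfect square in Q, so x^2 - 262 has no rational root and is therefore irreducible over Q (a degree-2 polynomial over a field is irreducible iff it has no root). Hence m_α(x) = x^2 - 262.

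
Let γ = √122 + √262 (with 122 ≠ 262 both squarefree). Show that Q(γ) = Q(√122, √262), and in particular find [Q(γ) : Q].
[Q(γ) : Q] = 4 (equivalently, Q(γ) = Q(√122, √262))

Obviously Q(γ) ⊆ Q(√122, √262), and [Q(√122, √262):Q] = 4 (since 122, 262 are distinct squarefree integers > 1 with 31964 not a perfect square). To show equality we compute the minimal polynomial of γ. From γ = √122 + √262: γ^2 = 122 + 2√(31964) + 262 = 384 + 2√(31964), so γ^2 - 384 = 2√(31964); squaring, (γ^2 - 384)^2 = 4·31964, i.e. γ^4 - 768γ^2 + 147456 - 127856 = 0, i.e. γ^4 - 768γ^2 + 19600 = 0. So γ is a root of x^4 - 768x^2 + 19600. This polynomial is irreducible over Q: it has no rational root (each ±√122 ± √262 is irrational), and any factorization into two quadratics over Q would force √(31964) ∈ Q (pairing opposite roots) or √122, √262 ∈ Q (other pairings), all impossible. Hence [Q(γ):Q] = 4 = [Q(√122, √262):Q], so Q(γ) = Q(√122, √262).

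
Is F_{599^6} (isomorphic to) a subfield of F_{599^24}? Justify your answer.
Yes: F_{599^6} is a subfield of F_{599^24}

F_{p^m} embeds in F_{p^n} iff m | n (since F_{p^n} is the splitting field of x^(p^n) - x, and F_{p^m} ⊂ F_{p^n} forces p^n to be a power of p^m, i.e. m | n; conversely if m | n then every root of x^(p^m) - x is a root of x^(p^n) - x). Here 6 | 24 (since 24 = 4·6), so F_{599^6} is a subfield of F_{599^24}, and [F_{599^24} : F_{599^6}] = 24/6 = 4.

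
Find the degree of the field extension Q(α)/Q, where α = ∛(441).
[Q(α):Q] = 3

The minimal polynomial of α is x^3 - 441, irreducible over Q since 441 is not a perfect cube (so x^3 - 441 has no rational root). Hence [Q(α):Q] = deg(m_α) = 3.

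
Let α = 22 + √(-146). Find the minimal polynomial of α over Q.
m_α(x) = x^2 - 44x + 630

From α - 22 = √(-146), squaring gives (α - 22)^2 = -146, i.e. α^2 - 44α + 484 = -146, so α^2 - 44α + 630 = 0. The discriminant of x^2 - 44x + 630 is (-44)^2 - 4·(630) = 1936 - 2520 = -584, and 4·(-146) is not a perfect square in Q since -146 is squarefree and ≠ 1. Hence x^2 - 44x + 630 is irreducible over Q and is the minimal polynomial of α.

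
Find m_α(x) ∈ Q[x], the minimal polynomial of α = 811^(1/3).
m_α(x) = x^3 - 811

α satisfies α^3 = 811, so x^3 - 811 annihilates α. By the rational root test, a rational root p/q (in lowest terms) of x^3 - 811 would satisfy p^3 = 811 q^3, forcing q = 1 and p^3 = 811; but 811 is not a perfect cube, contradiction. A monic cubic over Q with no rational root is irreducible (any nontrivial factorization would include a linear factor). Hence x^3 - 811 is the minimal polynomial of α, and in particular [Q(α):Q] = 3.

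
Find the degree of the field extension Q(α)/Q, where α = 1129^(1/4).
[Q(α):Q] = 4

α is a root of x^4 - 1129. By Eisenstein's criterion at the prime p = 1129 (which divides the constant term 1129 but p^2 = 1274641 does not, since 1129 is squarefree), x^4 - 1129 is irreducible over Q. Hence [Q(α):Q] = 4.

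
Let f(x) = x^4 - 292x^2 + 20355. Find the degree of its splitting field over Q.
[K : Q] = 4

Solving the quadratic in x^2: x^2 = (292 ± √(292^2 - 4·20355))/2 = (292 ± √3844)/2 = (292 ± 62)/2, giving x^2 = 177 or x^2 = 115. So f(x) = (x^2 - 177)(x^2 - 115) and the roots of f are ±√177, ±√115. Hence the splitting field is K = Q(√177, √115). Since 177 and 115 are distinct squarefree integers > 1, their product 20355 is not a perfect square, so √115 ∉ Q(√177). By the tower law [K:Q] = [Q(√177,√115):Q(√177)] · [Q(√177):Q] = 2 · 2 = 4.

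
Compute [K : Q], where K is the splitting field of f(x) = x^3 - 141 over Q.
[K : Q] = 6

The roots of x^3 - 141 are ∛141, ω∛141, ω^2∛141 where ω = e^(2πi/3) is a primitive cube root of unity, so K = Q(∛141, ω). Now [Q(∛141):Q] = 3 (since 141 is not a perfect cube, x^3 - 141 is irreducible) and [Q(ω):Q] = 2. Both 2 and 3 divide [K:Q], and [K:Q] ≤ 3·2 = 6, so [K:Q] = 6. (Equivalently: Q(∛141) ⊂ R but ω ∉ R, so [K : Q(∛141)] = 2.)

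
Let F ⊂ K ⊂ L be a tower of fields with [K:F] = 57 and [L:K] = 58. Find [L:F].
[L:F] = 3306

The tower law says that for any tower of field extensions F ⊂ K ⊂ L with finite degrees, [L:F] = [L:K] · [K:F]. Here this gives [L:F] = 58 · 57 = 3306.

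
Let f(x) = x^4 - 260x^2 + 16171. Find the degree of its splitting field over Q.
[K : Q] = 4

Solving the quadratic in x^2: x^2 = (260 ± √(260^2 - 4·16171))/2 = (260 ± √2916)/2 = (260 ± 54)/2, giving x^2 = 103 or x^2 = 157. So f(x) = (x^2 - 103)(x^2 - 157) and the roots of f are ±√103, ±√157. Hence the splitting field is K = Q(√103, √157). Since 103 and 157 are distinct squarefree integers > 1, their product 16171 is not a perfect square, so √157 ∉ Q(√103). By the tower law [K:Q] = [Q(√103,√157):Q(√103)] · [Q(√103):Q] = 2 · 2 = 4.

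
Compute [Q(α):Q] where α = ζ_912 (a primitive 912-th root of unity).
[Q(α):Q] = 288

The minimal polynomial of ζ_912 over Q is the 912-th cyclotomic polynomial Φ_912(x), which is irreducible over Q and has degree φ(912) = 288. Hence [Q(α):Q] = φ(912) = 288.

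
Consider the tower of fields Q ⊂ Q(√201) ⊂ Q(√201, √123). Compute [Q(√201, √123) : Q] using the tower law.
[Q(√201, √123) : Q] = 4

[Q(√201):Q] = 2 (min poly x^2 - 201, irreducible since 201 is squarefree > 1). For the top step, suppose √123 ∈ Q(√201), say √123 = c + d√201 with c, d ∈ Q. Squaring: 123 = c^2 + 201d^2 + 2cd√201. Since √201 ∉ Q this forces 2cd = 0. If d = 0 then √123 = c ∈ Q, contradicting 123 squarefree > 1. If c = 0 then 123 = 201d^2, so 201·123 = (201d)^2 is a perfect square in Q — but 201·123 = 24723 is not a perfect square (since 201 and 123 are distinct squarefree integers). Contradiction. Hence √123 ∉ Q(√201), so x^2 - 123 stays irreducible over Q(√201) and [Q(√201, √123) : Q(√201)] = 2. By the tower law, [Q(√201, √123) : Q] = 2 · 2 = 4.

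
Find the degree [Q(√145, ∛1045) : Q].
[Q(√145, ∛1045) : Q] = 6

Let L = Q(√145, ∛1045). Since Q(√145) ⊂ L and [Q(√145):Q] = 2, the tower law gives 2 | [L:Q]. Likewise Q(∛1045) ⊂ L with [Q(∛1045):Q] = 3 (because 1045 is not a perfect cube), so 3 | [L:Q]. As gcd(2,3) = 1, [L:Q] is divisible by 6. Conversely L is generated over Q by √145 and ∛1045, so [L:Q] ≤ 2·3 = 6. Therefore [Q(√145, ∛1045) : Q] = 6.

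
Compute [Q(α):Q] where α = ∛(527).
[Q(α):Q] = 3

The minimal polynomial of α is x^3 - 527, irreducible over Q since 527 is not a perfect cube (so x^3 - 527 has no rational root). Hence [Q(α):Q] = deg(m_α) = 3.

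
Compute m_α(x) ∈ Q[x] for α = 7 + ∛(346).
m_α(x) = x^3 - 21x^2 + 147x - 689

Set β = α - 7 = ∛(346), so β^3 = 346. Then (α - 7)^3 - 346 = 0, i.e. α is a root of g(x) = (x - 7)^3 - 346 = x^3 - 21x^2 + 147x - 689. Since g(x) = h(x - 7) where h(x) = x^3 - 346, and h is irreducible over Q (because 346 is not a perfect cube, so h has no rational root, and a monic cubic with no rational root is irreducible), g is also irreducible (irreducibility is preserved under the substitution x → x - 7). Hence m_α(x) = x^3 - 21x^2 + 147x - 689.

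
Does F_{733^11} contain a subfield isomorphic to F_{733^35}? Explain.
No: F_{733^35} is not a subfield of F_{733^11}

F_{p^m} embeds in F_{p^n} iff m | n. Here 35 ∤ 11 (since 11 = 0·35 + 11 with remainder 11 ≠ 0), so F_{733^35} is not a subfield of F_{733^11}. Equivalently: if it were, the tower law would give 35 = [F_{733^35}:F_733] dividing [F_{733^11}:F_733] = 11, contradiction.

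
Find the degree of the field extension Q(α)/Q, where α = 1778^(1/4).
[Q(α):Q] = 4

α is a root of x^4 - 1778. By Eisenstein's criterion at the prime p = 2 (which divides the constant term 1778 but p^2 = 4 does not, since 1778 is squarefree), x^4 - 1778 is irreducible over Q. Hence [Q(α):Q] = 4.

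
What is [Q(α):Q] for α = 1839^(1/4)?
[Q(α):Q] = 4

α is a root of x^4 - 1839. By Eisenstein's criterion at the prime p = 3 (which divides the constant term 1839 but p^2 = 9 does not, since 1839 is squarefree), x^4 - 1839 is irreducible over Q. Hence [Q(α):Q] = 4.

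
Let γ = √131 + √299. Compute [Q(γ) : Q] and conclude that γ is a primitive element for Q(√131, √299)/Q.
[Q(γ) : Q] = 4 (equivalently, Q(γ) = Q(√131, √299))

Obviously Q(γ) ⊆ Q(√131, √299), and [Q(√131, √299):Q] = 4 (since 131, 299 are distinct squarefree integers > 1 with 39169 not a perfect square). To show equality we compute the minimal polynomial of γ. From γ = √131 + √299: γ^2 = 131 + 2√(39169) + 299 = 430 + 2√(39169), so γ^2 - 430 = 2√(39169); squaring, (γ^2 - 430)^2 = 4·39169, i.e. γ^4 - 860γ^2 + 184900 - 156676 = 0, i.e. γ^4 - 860γ^2 + 28224 = 0. So γ is a root of x^4 - 860x^2 + 28224. This polynomial is irreducible over Q: it has no rational root (each ±√131 ± √299 is irrational), and any factorization into two quadratics over Q would force √(39169) ∈ Q (pairing opposite roots) or √131, √299 ∈ Q (other pairings), all impossible. Hence [Q(γ):Q] = 4 = [Q(√131, √299):Q], so Q(γ) = Q(√131, √299).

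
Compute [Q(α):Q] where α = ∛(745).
[Q(α):Q] = 3

The minimal polynomial of α is x^3 - 745, irreducible over Q since 745 is not a perfect cube (so x^3 - 745 has no rational root). Hence [Q(α):Q] = deg(m_α) = 3.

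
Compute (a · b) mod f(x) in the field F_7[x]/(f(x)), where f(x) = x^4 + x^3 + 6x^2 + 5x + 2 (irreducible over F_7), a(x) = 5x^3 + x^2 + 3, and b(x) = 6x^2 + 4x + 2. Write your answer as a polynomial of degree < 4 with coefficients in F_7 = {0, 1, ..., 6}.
a · b ≡ 6x^3 + 6x^2 (mod f(x))

Multiply in F_7[x]: a(x)·b(x) = (5x^3 + x^2 + 3)·(6x^2 + 4x + 2) = 2x^5 + 5x^4 + 6x^2 + 5x + 6. This has degree ≥ 4, so divide by f(x) over F_7: 2x^5 + 5x^4 + 6x^2 + 5x + 6 = (2x + 3)·(x^4 + x^3 + 6x^2 + 5x + 2) + (6x^3 + 6x^2). Hence a·b ≡ 6x^3 + 6x^2 (mod f). (F_7[x]/(f) is a field with 7^4 = 2401 elements since f is irreducible of degree 4.)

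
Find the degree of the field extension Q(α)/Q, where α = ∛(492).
[Q(α):Q] = 3

The minimal polynomial of α is x^3 - 492, irreducible over Q since 492 is not a perfect cube (so x^3 - 492 has no rational root). Hence [Q(α):Q] = deg(m_α) = 3.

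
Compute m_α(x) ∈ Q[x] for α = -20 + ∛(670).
m_α(x) = x^3 + 60x^2 + 1200x + 7330

Set β = α + 20 = ∛(670), so β^3 = 670. Then (α + 20)^3 - 670 = 0, i.e. α is a root of g(x) = (x + 20)^3 - 670 = x^3 + 60x^2 + 1200x + 7330. Since g(x) = h(x + 20) where h(x) = x^3 - 670, and h is irreducible over Q (because 670 is not a perfect cube, so h has no rational root, and a monic cubic with no rational root is irreducible), g is also irreducible (irreducibility is preserved under the substitution x → x + 20). Hence m_α(x) = x^3 + 60x^2 + 1200x + 7330.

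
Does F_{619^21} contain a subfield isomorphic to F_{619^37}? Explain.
No: F_{619^37} is not a subfield of F_{619^21}

F_{p^m} embeds in F_{p^n} iff m | n. Here 37 ∤ 21 (since 21 = 0·37 + 21 with remainder 21 ≠ 0), so F_{619^37} is not a subfield of F_{619^21}. Equivalently: if it were, the tower law would give 37 = [F_{619^37}:F_619] dividing [F_{619^21}:F_619] = 21, contradiction.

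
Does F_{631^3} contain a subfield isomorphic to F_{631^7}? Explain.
No: F_{631^7} is not a subfield of F_{631^3}

F_{p^m} embeds in F_{p^n} iff m | n. Here 7 ∤ 3 (since 3 = 0·7 + 3 with remainder 3 ≠ 0), so F_{631^7} is not a subfield of F_{631^3}. Equivalently: if it were, the tower law would give 7 = [F_{631^7}:F_631] dividing [F_{631^3}:F_631] = 3, contradiction.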